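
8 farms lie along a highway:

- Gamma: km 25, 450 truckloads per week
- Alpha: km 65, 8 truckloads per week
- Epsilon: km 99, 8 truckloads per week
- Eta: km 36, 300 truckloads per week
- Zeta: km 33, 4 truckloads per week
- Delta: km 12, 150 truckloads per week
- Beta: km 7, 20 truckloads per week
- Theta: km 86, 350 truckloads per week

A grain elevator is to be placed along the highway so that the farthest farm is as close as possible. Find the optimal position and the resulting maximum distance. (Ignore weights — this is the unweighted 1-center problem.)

location 53, max distance 46

The 1-center on a line is the midpoint of the two extreme points: leftmost at 7, rightmost at 99.
Optimal location = (7 + 99)/2 = 53; maximum distance = (99 − 7)/2 = 46.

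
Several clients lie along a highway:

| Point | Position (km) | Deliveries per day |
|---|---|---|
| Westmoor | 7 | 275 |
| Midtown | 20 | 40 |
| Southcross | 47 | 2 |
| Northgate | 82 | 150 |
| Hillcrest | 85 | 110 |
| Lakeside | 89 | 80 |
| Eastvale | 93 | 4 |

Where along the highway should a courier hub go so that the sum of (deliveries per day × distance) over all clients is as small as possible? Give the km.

x = 82

For a sum of weighted absolute distances on a line, the optimum is the weighted median (not the mean). Total weight W = 661; half-weight = 330.5.
Sort by position and accumulate weight:
  km 7 (Westmoor, w=275) → cum 275
  km 20 (Midtown, w=40) → cum 315
  km 47 (Southcross, w=2) → cum 317
  km 82 (Northgate, w=150) → cum 467  ≥ 330.5 → median here
  km 85 (Hillcrest, w=110) → cum 577
  km 89 (Lakeside, w=80) → cum 657
  km 93 (Eastvale, w=4) → cum 661
Optimal location: km 82.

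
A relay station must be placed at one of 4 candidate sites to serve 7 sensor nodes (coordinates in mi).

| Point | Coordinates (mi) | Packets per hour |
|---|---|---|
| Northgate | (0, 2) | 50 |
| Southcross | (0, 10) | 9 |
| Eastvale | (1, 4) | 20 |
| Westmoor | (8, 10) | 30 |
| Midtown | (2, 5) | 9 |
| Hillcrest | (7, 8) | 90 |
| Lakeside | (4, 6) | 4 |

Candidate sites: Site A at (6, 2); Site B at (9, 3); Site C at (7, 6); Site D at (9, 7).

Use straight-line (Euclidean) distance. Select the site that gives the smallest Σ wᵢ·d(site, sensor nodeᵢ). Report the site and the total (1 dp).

Site C, total 963.7 mi

Total weighted distance at each candidate:
  Site A (6, 2): total = 1355.4
  Site B (9, 3): total = 1502.3
  Site C (7, 6): total = 963.7
  Site D (9, 7): total = 1153.1
Minimum is at Site C with total 963.7 mi.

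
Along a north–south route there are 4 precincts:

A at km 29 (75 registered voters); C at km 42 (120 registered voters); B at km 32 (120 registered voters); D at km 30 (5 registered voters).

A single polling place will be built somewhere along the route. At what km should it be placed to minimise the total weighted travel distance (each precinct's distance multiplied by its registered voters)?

For a sum of weighted absolute distances on a line, the optimum is the weighted median (not the mean). Total weight W = 320; half-weight = 160.
Sort by position and accumulate weight:
  km 29 (A, w=75) → cum 75
  km 30 (D, w=5) → cum 80
  km 32 (B, w=120) → cum 200  ≥ 160 → median here
  km 42 (C, w=120) → cum 320
Optimal location: km 32.

x = 32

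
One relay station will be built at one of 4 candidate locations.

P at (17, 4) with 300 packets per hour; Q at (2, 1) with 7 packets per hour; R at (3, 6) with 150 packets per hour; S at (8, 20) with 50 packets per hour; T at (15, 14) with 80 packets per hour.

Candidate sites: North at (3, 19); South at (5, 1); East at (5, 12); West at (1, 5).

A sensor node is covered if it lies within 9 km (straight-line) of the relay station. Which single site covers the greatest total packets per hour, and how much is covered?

Coverage radius r = 9 km; a point is covered iff (Δx)²+(Δy)² ≤ 9² = 81.
  North (3, 19): covers {S} → 50
  South (5, 1): covers {Q, R} → 157
  East (5, 12): covers {R, S} → 200
  West (1, 5): covers {Q, R} → 157
Maximum coverage at East: 200 packets per hour.

East, covering 200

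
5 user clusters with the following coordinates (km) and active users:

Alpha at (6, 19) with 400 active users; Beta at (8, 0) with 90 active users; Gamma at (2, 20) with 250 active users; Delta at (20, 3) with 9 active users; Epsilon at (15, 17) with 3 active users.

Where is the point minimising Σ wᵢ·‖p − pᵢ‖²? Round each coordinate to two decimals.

(5.11, 16.86)

The minimiser of Σwᵢ‖p−pᵢ‖² is the weighted centroid p* = (Σwᵢpᵢ)/(Σwᵢ).
Σwᵢ = 752.
Σwᵢxᵢ = 400·6 + 90·8 + 250·2 + 9·20 + 3·15 = 3845.
Σwᵢyᵢ = 400·19 + 90·0 + 250·20 + 9·3 + 3·17 = 12678.
x* = 3845/752 = 5.11, y* = 12678/752 = 16.86.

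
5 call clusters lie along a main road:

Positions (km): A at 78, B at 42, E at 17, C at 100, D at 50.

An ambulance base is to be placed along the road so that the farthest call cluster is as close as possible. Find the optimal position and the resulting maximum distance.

The 1-center on a line is the midpoint of the two extreme points: leftmost at 17, rightmost at 100.
Optimal location = (17 + 100)/2 = 58.5; maximum distance = (100 − 17)/2 = 41.5.

location 58.5, max distance 41.5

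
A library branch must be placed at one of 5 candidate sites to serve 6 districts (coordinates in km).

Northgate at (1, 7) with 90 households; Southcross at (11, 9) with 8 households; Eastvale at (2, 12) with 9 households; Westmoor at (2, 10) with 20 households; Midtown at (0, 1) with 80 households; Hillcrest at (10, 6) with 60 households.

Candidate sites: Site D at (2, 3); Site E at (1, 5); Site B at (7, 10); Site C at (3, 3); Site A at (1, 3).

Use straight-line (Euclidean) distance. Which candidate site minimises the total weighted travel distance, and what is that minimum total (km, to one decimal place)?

Site E, total 1305.0 km

Total weighted distance at each candidate:
  Site D (2, 3): total = 1417.5
  Site E (1, 5): total = 1305.0
  Site B (7, 10): total = 1997.3
  Site C (3, 3): total = 1450.8
  Site A (1, 3): total = 1424.3
Minimum is at Site E with total 1305.0 km.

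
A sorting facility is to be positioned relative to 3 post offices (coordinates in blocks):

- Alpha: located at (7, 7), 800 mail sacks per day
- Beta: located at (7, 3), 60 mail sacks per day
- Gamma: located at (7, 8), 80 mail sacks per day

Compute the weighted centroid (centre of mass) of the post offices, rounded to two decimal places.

The minimiser of Σwᵢ‖p−pᵢ‖² is the weighted centroid p* = (Σwᵢpᵢ)/(Σwᵢ).
Σwᵢ = 940.
Σwᵢxᵢ = 800·7 + 60·7 + 80·7 = 6580.
Σwᵢyᵢ = 800·7 + 60·3 + 80·8 = 6420.
x* = 6580/940 = 7.00, y* = 6420/940 = 6.83.

(7.00, 6.83)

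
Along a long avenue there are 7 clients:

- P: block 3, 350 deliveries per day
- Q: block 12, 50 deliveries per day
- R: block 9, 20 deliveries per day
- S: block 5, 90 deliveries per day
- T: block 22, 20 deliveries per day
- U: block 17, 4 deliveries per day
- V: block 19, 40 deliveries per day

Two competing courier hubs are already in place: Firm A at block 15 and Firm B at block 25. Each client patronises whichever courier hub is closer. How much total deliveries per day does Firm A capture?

The indifferent point is the midpoint (15+25)/2 = 20; clients left of it (closer to Firm A at 15) go to Firm A, those right go to Firm B.
  P at 3 (w=350) → Firm A
  S at 5 (w=90) → Firm A
  R at 9 (w=20) → Firm A
  Q at 12 (w=50) → Firm A
  U at 17 (w=4) → Firm A
  V at 19 (w=40) → Firm A
  T at 22 (w=20) → Firm B
Firm A captures 554; Firm B captures 20.

554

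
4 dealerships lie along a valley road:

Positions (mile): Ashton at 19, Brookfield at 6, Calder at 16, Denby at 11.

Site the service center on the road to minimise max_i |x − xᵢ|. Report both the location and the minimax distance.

The 1-center on a line is the midpoint of the two extreme points: leftmost at 6, rightmost at 19.
Optimal location = (6 + 19)/2 = 12.5; maximum distance = (19 − 6)/2 = 6.5.

location 12.5, max distance 6.5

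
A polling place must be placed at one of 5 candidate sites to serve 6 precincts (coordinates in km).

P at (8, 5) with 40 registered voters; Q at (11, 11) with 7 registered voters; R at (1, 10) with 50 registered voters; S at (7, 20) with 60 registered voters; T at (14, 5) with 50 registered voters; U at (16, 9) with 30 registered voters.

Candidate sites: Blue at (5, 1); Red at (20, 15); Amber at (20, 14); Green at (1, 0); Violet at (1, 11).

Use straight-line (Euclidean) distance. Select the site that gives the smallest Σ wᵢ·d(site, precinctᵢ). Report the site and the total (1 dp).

Total weighted distance at each candidate:
  Blue (5, 1): total = 2820.9
  Red (20, 15): total = 3311.2
  Amber (20, 14): total = 3229.2
  Green (1, 0): total = 3422.2
  Violet (1, 11): total = 2307.7
Minimum is at Violet with total 2307.7 km.

Violet, total 2307.7 km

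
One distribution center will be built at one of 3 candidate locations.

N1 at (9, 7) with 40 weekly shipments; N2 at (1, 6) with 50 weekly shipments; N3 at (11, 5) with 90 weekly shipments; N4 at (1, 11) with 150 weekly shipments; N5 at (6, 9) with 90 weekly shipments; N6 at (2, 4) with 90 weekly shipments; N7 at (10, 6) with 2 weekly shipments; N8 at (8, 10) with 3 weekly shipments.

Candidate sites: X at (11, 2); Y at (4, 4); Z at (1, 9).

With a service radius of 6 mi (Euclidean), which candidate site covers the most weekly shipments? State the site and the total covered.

Coverage radius r = 6 mi; a point is covered iff (Δx)²+(Δy)² ≤ 6² = 36.
  X (11, 2): covers {N1, N3, N7} → 132
  Y (4, 4): covers {N1, N2, N5, N6} → 270
  Z (1, 9): covers {N2, N4, N5, N6} → 380
Maximum coverage at Z: 380 weekly shipments.

Z, covering 380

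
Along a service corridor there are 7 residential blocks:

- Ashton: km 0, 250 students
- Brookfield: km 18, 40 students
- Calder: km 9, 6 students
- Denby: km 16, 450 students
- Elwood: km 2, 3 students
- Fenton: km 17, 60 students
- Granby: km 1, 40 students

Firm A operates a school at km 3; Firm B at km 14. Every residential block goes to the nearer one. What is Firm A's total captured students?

293

The indifferent point is the midpoint (3+14)/2 = 8.5; residential blocks left of it (closer to Firm A at 3) go to Firm A, those right go to Firm B.
  Ashton at 0 (w=250) → Firm A
  Granby at 1 (w=40) → Firm A
  Elwood at 2 (w=3) → Firm A
  Calder at 9 (w=6) → Firm B
  Denby at 16 (w=450) → Firm B
  Fenton at 17 (w=60) → Firm B
  Brookfield at 18 (w=40) → Firm B
Firm A captures 293; Firm B captures 556.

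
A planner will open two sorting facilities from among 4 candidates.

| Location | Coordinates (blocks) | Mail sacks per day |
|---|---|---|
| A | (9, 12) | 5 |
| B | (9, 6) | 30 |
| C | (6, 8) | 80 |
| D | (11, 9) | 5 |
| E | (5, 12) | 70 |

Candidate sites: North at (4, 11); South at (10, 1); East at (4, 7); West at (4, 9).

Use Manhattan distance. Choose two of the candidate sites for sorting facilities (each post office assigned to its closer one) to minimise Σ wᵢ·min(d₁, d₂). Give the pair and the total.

{North, East}, total 635

Evaluate every pair (each demand assigned to the nearer of the two):
  {North, East}: total = 635
  {North, West}: total = 685
  {South, West}: total = 775
  {East, West}: total = 775
  {North, South}: total = 795
  {South, East}: total = 935
Best pair: {North, East} with total 635.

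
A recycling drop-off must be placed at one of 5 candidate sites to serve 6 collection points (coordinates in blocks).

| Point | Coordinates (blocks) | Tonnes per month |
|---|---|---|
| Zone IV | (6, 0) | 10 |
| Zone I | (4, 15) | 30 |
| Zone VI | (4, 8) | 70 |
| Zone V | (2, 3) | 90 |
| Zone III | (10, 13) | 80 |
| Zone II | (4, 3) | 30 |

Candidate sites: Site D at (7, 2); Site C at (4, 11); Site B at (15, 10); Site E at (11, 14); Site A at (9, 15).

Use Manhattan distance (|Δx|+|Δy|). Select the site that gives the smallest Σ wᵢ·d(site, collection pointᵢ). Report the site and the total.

Total weighted distance at each candidate:
  Site D (7, 2): total = 2920
  Site C (4, 11): total = 2240
  Site B (15, 10): total = 4560
  Site E (11, 14): total = 3840
  Site A (9, 15): total = 3630
Minimum is at Site C with total 2240 blocks.

Site C, total 2240 blocks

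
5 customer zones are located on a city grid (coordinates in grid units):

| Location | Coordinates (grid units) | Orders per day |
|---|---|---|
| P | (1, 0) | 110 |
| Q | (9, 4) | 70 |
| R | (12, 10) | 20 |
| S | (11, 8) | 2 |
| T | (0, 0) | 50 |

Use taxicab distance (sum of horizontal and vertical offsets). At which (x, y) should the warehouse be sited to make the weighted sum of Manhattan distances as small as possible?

(1, 0)

Manhattan distance separates: Σwᵢ(|x−xᵢ|+|y−yᵢ|) = Σwᵢ|x−xᵢ| + Σwᵢ|y−yᵢ|, so x and y are optimised independently as 1-D weighted medians.
Total weight W = 252; half = 126.
x-coordinate, sorted with cumulative weight:
  x=0 (T, w=50) cum 50
  x=1 (P, w=110) cum 160  ← median
  x=9 (Q, w=70) cum 230
  x=11 (S, w=2) cum 232
  x=12 (R, w=20) cum 252
⇒ x* = 1
y-coordinate, sorted with cumulative weight:
  y=0 (P, w=110) cum 110
  y=0 (T, w=50) cum 160  ← median
  y=4 (Q, w=70) cum 230
  y=8 (S, w=2) cum 232
  y=10 (R, w=20) cum 252
⇒ y* = 0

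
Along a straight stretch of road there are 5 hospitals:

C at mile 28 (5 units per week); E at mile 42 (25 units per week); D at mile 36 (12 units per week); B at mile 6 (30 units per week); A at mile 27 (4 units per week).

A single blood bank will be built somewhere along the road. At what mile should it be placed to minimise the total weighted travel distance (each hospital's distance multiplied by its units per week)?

x = 28

For a sum of weighted absolute distances on a line, the optimum is the weighted median (not the mean). Total weight W = 76; half-weight = 38.
Sort by position and accumulate weight:
  mile 6 (B, w=30) → cum 30
  mile 27 (A, w=4) → cum 34
  mile 28 (C, w=5) → cum 39  ≥ 38 → median here
  mile 36 (D, w=12) → cum 51
  mile 42 (E, w=25) → cum 76
Optimal location: mile 28.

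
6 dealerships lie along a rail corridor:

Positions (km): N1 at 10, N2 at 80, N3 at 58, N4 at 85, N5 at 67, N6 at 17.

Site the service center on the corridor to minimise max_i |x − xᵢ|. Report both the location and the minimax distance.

location 47.5, max distance 37.5

The 1-center on a line is the midpoint of the two extreme points: leftmost at 10, rightmost at 85.
Optimal location = (10 + 85)/2 = 47.5; maximum distance = (85 − 10)/2 = 37.5.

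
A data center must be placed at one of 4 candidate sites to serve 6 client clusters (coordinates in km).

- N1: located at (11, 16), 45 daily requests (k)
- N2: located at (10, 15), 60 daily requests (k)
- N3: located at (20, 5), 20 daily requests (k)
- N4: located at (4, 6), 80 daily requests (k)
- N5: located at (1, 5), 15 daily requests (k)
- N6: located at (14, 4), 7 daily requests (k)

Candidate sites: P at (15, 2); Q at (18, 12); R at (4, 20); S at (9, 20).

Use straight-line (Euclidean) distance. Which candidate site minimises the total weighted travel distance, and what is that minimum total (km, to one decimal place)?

S, total 2440.8 km

Total weighted distance at each candidate:
  P (15, 2): total = 2774.3
  Q (18, 12): total = 2577.9
  R (4, 20): total = 2751.6
  S (9, 20): total = 2440.8
Minimum is at S with total 2440.8 km.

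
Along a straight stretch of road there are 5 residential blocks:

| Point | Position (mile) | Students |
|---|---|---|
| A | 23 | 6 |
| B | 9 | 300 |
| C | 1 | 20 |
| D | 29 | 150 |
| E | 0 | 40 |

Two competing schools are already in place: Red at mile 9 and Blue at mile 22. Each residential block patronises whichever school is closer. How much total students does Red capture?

The indifferent point is the midpoint (9+22)/2 = 15.5; residential blocks left of it (closer to Red at 9) go to Red, those right go to Blue.
  E at 0 (w=40) → Red
  C at 1 (w=20) → Red
  B at 9 (w=300) → Red
  A at 23 (w=6) → Blue
  D at 29 (w=150) → Blue
Red captures 360; Blue captures 156.

360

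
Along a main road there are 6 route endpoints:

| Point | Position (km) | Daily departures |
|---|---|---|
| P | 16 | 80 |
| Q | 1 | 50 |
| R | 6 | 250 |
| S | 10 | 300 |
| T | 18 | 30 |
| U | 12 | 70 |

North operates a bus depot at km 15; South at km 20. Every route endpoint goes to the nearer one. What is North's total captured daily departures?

The indifferent point is the midpoint (15+20)/2 = 17.5; route endpoints left of it (closer to North at 15) go to North, those right go to South.
  Q at 1 (w=50) → North
  R at 6 (w=250) → North
  S at 10 (w=300) → North
  U at 12 (w=70) → North
  P at 16 (w=80) → North
  T at 18 (w=30) → South
North captures 750; South captures 30.

750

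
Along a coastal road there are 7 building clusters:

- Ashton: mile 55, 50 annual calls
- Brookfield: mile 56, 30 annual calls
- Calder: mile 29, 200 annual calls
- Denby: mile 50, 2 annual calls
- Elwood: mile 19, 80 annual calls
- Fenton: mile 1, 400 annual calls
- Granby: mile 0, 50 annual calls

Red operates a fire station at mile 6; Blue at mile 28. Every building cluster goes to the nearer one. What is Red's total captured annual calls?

450

The indifferent point is the midpoint (6+28)/2 = 17; building clusters left of it (closer to Red at 6) go to Red, those right go to Blue.
  Granby at 0 (w=50) → Red
  Fenton at 1 (w=400) → Red
  Elwood at 19 (w=80) → Blue
  Calder at 29 (w=200) → Blue
  Denby at 50 (w=2) → Blue
  Ashton at 55 (w=50) → Blue
  Brookfield at 56 (w=30) → Blue
Red captures 450; Blue captures 362.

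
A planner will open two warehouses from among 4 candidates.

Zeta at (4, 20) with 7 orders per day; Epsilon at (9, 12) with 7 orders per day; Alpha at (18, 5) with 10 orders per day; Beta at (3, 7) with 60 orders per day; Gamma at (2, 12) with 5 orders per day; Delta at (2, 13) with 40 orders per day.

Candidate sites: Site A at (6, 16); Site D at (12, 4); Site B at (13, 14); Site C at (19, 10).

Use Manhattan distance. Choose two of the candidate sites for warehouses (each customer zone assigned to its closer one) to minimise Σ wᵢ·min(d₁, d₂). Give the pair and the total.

Evaluate every pair (each demand assigned to the nearer of the two):
  {Site A, Site C}: total = 1191
  {Site A, Site D}: total = 1201
  {Site A, Site B}: total = 1264
  {Site D, Site B}: total = 1482
  {Site B, Site C}: total = 1772
  {Site D, Site C}: total = 1875
Best pair: {Site A, Site C} with total 1191.

{Site A, Site C}, total 1191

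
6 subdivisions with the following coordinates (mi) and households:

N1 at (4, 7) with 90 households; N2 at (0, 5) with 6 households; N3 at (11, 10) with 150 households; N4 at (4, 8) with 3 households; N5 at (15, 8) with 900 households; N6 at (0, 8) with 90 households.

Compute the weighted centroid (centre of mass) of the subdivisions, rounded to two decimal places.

(12.53, 8.15)

The minimiser of Σwᵢ‖p−pᵢ‖² is the weighted centroid p* = (Σwᵢpᵢ)/(Σwᵢ).
Σwᵢ = 1239.
Σwᵢxᵢ = 90·4 + 6·0 + 150·11 + 3·4 + 900·15 + 90·0 = 15522.
Σwᵢyᵢ = 90·7 + 6·5 + 150·10 + 3·8 + 900·8 + 90·8 = 10104.
x* = 15522/1239 = 12.53, y* = 10104/1239 = 8.15.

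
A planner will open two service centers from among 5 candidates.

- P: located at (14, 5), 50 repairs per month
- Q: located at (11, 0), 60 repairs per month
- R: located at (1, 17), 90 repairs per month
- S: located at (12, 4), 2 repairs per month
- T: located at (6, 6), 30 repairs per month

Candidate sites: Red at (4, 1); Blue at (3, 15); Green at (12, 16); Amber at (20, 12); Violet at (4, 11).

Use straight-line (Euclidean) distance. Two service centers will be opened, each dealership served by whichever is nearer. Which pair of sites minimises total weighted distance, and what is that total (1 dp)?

Evaluate every pair (each demand assigned to the nearer of the two):
  {Red, Blue}: total = 1396.0
  {Red, Violet}: total = 1745.2
  {Blue, Violet}: total = 1802.8
  {Blue, Amber}: total = 1922.8
  {Amber, Violet}: total = 2029.8
  {Blue, Green}: total = 2084.1
  {Green, Violet}: total = 2127.9
  {Red, Green}: total = 2135.5
  {Red, Amber}: total = 2529.0
  {Green, Amber}: total = 2727.5
Best pair: {Red, Blue} with total 1396.0.

{Red, Blue}, total 1396.0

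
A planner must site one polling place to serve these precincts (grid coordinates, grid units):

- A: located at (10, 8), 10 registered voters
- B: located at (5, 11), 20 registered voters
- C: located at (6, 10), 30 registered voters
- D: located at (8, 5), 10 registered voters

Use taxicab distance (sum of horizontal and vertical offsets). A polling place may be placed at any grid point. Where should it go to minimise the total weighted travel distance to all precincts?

Manhattan distance separates: Σwᵢ(|x−xᵢ|+|y−yᵢ|) = Σwᵢ|x−xᵢ| + Σwᵢ|y−yᵢ|, so x and y are optimised independently as 1-D weighted medians.
Total weight W = 70; half = 35.
x-coordinate, sorted with cumulative weight:
  x=5 (B, w=20) cum 20
  x=6 (C, w=30) cum 50  ← median
  x=8 (D, w=10) cum 60
  x=10 (A, w=10) cum 70
⇒ x* = 6
y-coordinate, sorted with cumulative weight:
  y=5 (D, w=10) cum 10
  y=8 (A, w=10) cum 20
  y=10 (C, w=30) cum 50  ← median
  y=11 (B, w=20) cum 70
⇒ y* = 10

(6, 10)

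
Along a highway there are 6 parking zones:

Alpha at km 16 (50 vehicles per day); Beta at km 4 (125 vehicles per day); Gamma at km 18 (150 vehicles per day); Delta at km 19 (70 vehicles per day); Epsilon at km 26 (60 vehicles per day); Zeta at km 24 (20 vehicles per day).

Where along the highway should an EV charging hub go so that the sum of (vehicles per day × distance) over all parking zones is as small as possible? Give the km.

x = 18

For a sum of weighted absolute distances on a line, the optimum is the weighted median (not the mean). Total weight W = 475; half-weight = 237.5.
Sort by position and accumulate weight:
  km 4 (Beta, w=125) → cum 125
  km 16 (Alpha, w=50) → cum 175
  km 18 (Gamma, w=150) → cum 325  ≥ 237.5 → median here
  km 19 (Delta, w=70) → cum 395
  km 24 (Zeta, w=20) → cum 415
  km 26 (Epsilon, w=60) → cum 475
Optimal location: km 18.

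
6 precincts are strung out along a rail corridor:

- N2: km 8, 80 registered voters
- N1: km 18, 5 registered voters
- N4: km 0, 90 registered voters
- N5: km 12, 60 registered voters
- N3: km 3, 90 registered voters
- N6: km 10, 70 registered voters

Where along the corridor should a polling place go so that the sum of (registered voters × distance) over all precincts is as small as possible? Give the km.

For a sum of weighted absolute distances on a line, the optimum is the weighted median (not the mean). Total weight W = 395; half-weight = 197.5.
Sort by position and accumulate weight:
  km 0 (N4, w=90) → cum 90
  km 3 (N3, w=90) → cum 180
  km 8 (N2, w=80) → cum 260  ≥ 197.5 → median here
  km 10 (N6, w=70) → cum 330
  km 12 (N5, w=60) → cum 390
  km 18 (N1, w=5) → cum 395
Optimal location: km 8.

x = 8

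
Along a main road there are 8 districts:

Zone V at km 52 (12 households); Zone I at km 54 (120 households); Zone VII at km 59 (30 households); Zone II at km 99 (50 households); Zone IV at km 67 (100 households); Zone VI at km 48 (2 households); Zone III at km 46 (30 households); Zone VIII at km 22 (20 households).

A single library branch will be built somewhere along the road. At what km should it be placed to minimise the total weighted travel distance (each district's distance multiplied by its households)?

For a sum of weighted absolute distances on a line, the optimum is the weighted median (not the mean). Total weight W = 364; half-weight = 182.
Sort by position and accumulate weight:
  km 22 (Zone VIII, w=20) → cum 20
  km 46 (Zone III, w=30) → cum 50
  km 48 (Zone VI, w=2) → cum 52
  km 52 (Zone V, w=12) → cum 64
  km 54 (Zone I, w=120) → cum 184  ≥ 182 → median here
  km 59 (Zone VII, w=30) → cum 214
  km 67 (Zone IV, w=100) → cum 314
  km 99 (Zone II, w=50) → cum 364
Optimal location: km 54.

x = 54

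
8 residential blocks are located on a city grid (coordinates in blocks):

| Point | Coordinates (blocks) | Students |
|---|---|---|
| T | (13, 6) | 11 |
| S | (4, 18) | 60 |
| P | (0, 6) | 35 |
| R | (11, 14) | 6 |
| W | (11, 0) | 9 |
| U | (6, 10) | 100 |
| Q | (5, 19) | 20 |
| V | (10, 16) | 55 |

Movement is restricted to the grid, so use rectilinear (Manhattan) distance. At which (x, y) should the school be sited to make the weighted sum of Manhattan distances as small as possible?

Manhattan distance separates: Σwᵢ(|x−xᵢ|+|y−yᵢ|) = Σwᵢ|x−xᵢ| + Σwᵢ|y−yᵢ|, so x and y are optimised independently as 1-D weighted medians.
Total weight W = 296; half = 148.
x-coordinate, sorted with cumulative weight:
  x=0 (P, w=35) cum 35
  x=4 (S, w=60) cum 95
  x=5 (Q, w=20) cum 115
  x=6 (U, w=100) cum 215  ← median
  x=10 (V, w=55) cum 270
  x=11 (R, w=6) cum 276
  x=11 (W, w=9) cum 285
  x=13 (T, w=11) cum 296
⇒ x* = 6
y-coordinate, sorted with cumulative weight:
  y=0 (W, w=9) cum 9
  y=6 (T, w=11) cum 20
  y=6 (P, w=35) cum 55
  y=10 (U, w=100) cum 155  ← median
  y=14 (R, w=6) cum 161
  y=16 (V, w=55) cum 216
  y=18 (S, w=60) cum 276
  y=19 (Q, w=20) cum 296
⇒ y* = 10

(6, 10)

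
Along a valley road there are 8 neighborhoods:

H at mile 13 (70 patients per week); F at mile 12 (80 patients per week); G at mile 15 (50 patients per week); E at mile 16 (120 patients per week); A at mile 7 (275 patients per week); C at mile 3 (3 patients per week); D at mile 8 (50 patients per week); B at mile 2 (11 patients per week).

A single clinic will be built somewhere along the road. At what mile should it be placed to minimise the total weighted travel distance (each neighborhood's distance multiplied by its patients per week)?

x = 8

For a sum of weighted absolute distances on a line, the optimum is the weighted median (not the mean). Total weight W = 659; half-weight = 329.5.
Sort by position and accumulate weight:
  mile 2 (B, w=11) → cum 11
  mile 3 (C, w=3) → cum 14
  mile 7 (A, w=275) → cum 289
  mile 8 (D, w=50) → cum 339  ≥ 329.5 → median here
  mile 12 (F, w=80) → cum 419
  mile 13 (H, w=70) → cum 489
  mile 15 (G, w=50) → cum 539
  mile 16 (E, w=120) → cum 659
Optimal location: mile 8.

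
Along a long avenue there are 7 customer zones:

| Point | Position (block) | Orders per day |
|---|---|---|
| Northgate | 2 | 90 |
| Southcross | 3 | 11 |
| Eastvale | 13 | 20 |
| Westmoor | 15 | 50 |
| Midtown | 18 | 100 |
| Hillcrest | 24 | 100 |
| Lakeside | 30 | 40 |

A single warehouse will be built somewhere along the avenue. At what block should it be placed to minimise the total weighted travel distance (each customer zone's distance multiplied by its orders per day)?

x = 18

For a sum of weighted absolute distances on a line, the optimum is the weighted median (not the mean). Total weight W = 411; half-weight = 205.5.
Sort by position and accumulate weight:
  block 2 (Northgate, w=90) → cum 90
  block 3 (Southcross, w=11) → cum 101
  block 13 (Eastvale, w=20) → cum 121
  block 15 (Westmoor, w=50) → cum 171
  block 18 (Midtown, w=100) → cum 271  ≥ 205.5 → median here
  block 24 (Hillcrest, w=100) → cum 371
  block 30 (Lakeside, w=40) → cum 411
Optimal location: block 18.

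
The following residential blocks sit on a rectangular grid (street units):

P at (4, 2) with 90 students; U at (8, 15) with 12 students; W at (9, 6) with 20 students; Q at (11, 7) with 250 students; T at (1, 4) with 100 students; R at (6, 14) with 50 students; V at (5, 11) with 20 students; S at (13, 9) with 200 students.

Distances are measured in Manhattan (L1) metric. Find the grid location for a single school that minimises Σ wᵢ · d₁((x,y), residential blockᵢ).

Manhattan distance separates: Σwᵢ(|x−xᵢ|+|y−yᵢ|) = Σwᵢ|x−xᵢ| + Σwᵢ|y−yᵢ|, so x and y are optimised independently as 1-D weighted medians.
Total weight W = 742; half = 371.
x-coordinate, sorted with cumulative weight:
  x=1 (T, w=100) cum 100
  x=4 (P, w=90) cum 190
  x=5 (V, w=20) cum 210
  x=6 (R, w=50) cum 260
  x=8 (U, w=12) cum 272
  x=9 (W, w=20) cum 292
  x=11 (Q, w=250) cum 542  ← median
  x=13 (S, w=200) cum 742
⇒ x* = 11
y-coordinate, sorted with cumulative weight:
  y=2 (P, w=90) cum 90
  y=4 (T, w=100) cum 190
  y=6 (W, w=20) cum 210
  y=7 (Q, w=250) cum 460  ← median
  y=9 (S, w=200) cum 660
  y=11 (V, w=20) cum 680
  y=14 (R, w=50) cum 730
  y=15 (U, w=12) cum 742
⇒ y* = 7

(11, 7)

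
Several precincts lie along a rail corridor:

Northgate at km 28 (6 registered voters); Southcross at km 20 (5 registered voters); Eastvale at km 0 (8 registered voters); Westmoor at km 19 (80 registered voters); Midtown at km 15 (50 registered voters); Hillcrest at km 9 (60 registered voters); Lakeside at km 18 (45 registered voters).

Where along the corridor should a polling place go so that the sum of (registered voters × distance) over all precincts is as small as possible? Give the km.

x = 18

For a sum of weighted absolute distances on a line, the optimum is the weighted median (not the mean). Total weight W = 254; half-weight = 127.
Sort by position and accumulate weight:
  km 0 (Eastvale, w=8) → cum 8
  km 9 (Hillcrest, w=60) → cum 68
  km 15 (Midtown, w=50) → cum 118
  km 18 (Lakeside, w=45) → cum 163  ≥ 127 → median here
  km 19 (Westmoor, w=80) → cum 243
  km 20 (Southcross, w=5) → cum 248
  km 28 (Northgate, w=6) → cum 254
Optimal location: km 18.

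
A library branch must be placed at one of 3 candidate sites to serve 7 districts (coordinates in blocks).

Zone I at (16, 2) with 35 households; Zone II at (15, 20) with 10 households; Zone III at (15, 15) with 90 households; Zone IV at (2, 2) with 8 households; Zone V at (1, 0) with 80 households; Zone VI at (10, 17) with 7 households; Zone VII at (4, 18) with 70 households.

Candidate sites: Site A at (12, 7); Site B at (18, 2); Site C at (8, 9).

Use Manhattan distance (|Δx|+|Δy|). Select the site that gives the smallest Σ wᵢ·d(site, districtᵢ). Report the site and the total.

Site C, total 4239 blocks

Total weighted distance at each candidate:
  Site A (12, 7): total = 4439
  Site B (18, 2): total = 5629
  Site C (8, 9): total = 4239
Minimum is at Site C with total 4239 blocks.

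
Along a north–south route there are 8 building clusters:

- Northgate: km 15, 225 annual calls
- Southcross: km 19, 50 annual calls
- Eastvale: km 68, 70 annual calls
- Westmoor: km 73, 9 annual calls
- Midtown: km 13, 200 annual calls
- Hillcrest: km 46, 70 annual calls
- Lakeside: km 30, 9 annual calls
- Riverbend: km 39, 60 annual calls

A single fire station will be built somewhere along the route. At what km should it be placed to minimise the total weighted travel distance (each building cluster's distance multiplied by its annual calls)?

For a sum of weighted absolute distances on a line, the optimum is the weighted median (not the mean). Total weight W = 693; half-weight = 346.5.
Sort by position and accumulate weight:
  km 13 (Midtown, w=200) → cum 200
  km 15 (Northgate, w=225) → cum 425  ≥ 346.5 → median here
  km 19 (Southcross, w=50) → cum 475
  km 30 (Lakeside, w=9) → cum 484
  km 39 (Riverbend, w=60) → cum 544
  km 46 (Hillcrest, w=70) → cum 614
  km 68 (Eastvale, w=70) → cum 684
  km 73 (Westmoor, w=9) → cum 693
Optimal location: km 15.

x = 15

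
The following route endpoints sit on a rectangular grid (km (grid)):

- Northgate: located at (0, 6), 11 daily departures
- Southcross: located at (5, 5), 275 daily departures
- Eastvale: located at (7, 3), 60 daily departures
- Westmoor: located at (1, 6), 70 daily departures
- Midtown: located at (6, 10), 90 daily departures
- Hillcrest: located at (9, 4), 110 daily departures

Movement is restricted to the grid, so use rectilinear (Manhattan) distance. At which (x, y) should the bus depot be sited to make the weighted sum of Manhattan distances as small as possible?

(5, 5)

Manhattan distance separates: Σwᵢ(|x−xᵢ|+|y−yᵢ|) = Σwᵢ|x−xᵢ| + Σwᵢ|y−yᵢ|, so x and y are optimised independently as 1-D weighted medians.
Total weight W = 616; half = 308.
x-coordinate, sorted with cumulative weight:
  x=0 (Northgate, w=11) cum 11
  x=1 (Westmoor, w=70) cum 81
  x=5 (Southcross, w=275) cum 356  ← median
  x=6 (Midtown, w=90) cum 446
  x=7 (Eastvale, w=60) cum 506
  x=9 (Hillcrest, w=110) cum 616
⇒ x* = 5
y-coordinate, sorted with cumulative weight:
  y=3 (Eastvale, w=60) cum 60
  y=4 (Hillcrest, w=110) cum 170
  y=5 (Southcross, w=275) cum 445  ← median
  y=6 (Northgate, w=11) cum 456
  y=6 (Westmoor, w=70) cum 526
  y=10 (Midtown, w=90) cum 616
⇒ y* = 5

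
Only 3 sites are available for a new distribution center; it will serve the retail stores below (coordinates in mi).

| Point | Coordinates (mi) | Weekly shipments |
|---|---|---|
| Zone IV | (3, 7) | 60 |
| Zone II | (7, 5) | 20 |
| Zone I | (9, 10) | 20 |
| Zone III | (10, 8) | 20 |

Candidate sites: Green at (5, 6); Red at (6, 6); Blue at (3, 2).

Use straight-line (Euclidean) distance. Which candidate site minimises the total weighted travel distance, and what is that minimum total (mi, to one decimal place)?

Green, total 399.7 mi

Total weighted distance at each candidate:
  Green (5, 6): total = 399.7
  Red (6, 6): total = 407.5
  Blue (3, 2): total = 784.4
Minimum is at Green with total 399.7 mi.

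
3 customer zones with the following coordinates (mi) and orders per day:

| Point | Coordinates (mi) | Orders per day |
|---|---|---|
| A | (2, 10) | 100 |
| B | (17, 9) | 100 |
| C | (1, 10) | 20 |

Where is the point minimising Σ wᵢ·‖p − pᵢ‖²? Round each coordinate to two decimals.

(8.73, 9.55)

The minimiser of Σwᵢ‖p−pᵢ‖² is the weighted centroid p* = (Σwᵢpᵢ)/(Σwᵢ).
Σwᵢ = 220.
Σwᵢxᵢ = 100·2 + 100·17 + 20·1 = 1920.
Σwᵢyᵢ = 100·10 + 100·9 + 20·10 = 2100.
x* = 1920/220 = 8.73, y* = 2100/220 = 9.55.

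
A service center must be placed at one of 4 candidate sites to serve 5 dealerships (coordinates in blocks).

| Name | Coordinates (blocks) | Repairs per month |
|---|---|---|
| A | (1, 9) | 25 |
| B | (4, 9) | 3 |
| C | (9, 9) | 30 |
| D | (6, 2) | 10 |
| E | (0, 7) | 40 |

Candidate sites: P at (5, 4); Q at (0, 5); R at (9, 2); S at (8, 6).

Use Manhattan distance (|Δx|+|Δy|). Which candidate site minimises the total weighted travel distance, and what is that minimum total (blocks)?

Q, total 709 blocks

Total weighted distance at each candidate:
  P (5, 4): total = 863
  Q (0, 5): total = 709
  R (9, 2): total = 1211
  S (8, 6): total = 811
Minimum is at Q with total 709 blocks.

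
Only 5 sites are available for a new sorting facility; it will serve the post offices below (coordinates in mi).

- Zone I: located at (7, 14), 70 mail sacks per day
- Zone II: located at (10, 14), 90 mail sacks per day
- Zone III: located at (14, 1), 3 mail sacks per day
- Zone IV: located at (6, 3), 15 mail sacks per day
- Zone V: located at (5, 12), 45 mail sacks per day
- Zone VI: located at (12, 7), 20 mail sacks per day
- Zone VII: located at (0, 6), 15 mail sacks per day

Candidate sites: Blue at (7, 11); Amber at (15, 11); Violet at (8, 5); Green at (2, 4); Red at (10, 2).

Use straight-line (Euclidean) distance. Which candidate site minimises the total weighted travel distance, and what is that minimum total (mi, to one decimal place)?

Blue, total 1107.1 mi

Total weighted distance at each candidate:
  Blue (7, 11): total = 1107.1
  Amber (15, 11): total = 2123.1
  Violet (8, 5): total = 2080.8
  Green (2, 4): total = 2669.9
  Red (10, 2): total = 2792.4
Minimum is at Blue with total 1107.1 mi.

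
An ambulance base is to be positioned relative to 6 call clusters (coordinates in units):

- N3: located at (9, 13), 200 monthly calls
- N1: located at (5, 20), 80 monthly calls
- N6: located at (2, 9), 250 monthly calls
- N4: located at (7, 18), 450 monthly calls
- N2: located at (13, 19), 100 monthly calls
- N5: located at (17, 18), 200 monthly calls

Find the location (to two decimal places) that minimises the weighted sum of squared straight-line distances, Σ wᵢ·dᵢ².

(8.24, 15.66)

The minimiser of Σwᵢ‖p−pᵢ‖² is the weighted centroid p* = (Σwᵢpᵢ)/(Σwᵢ).
Σwᵢ = 1280.
Σwᵢxᵢ = 200·9 + 80·5 + 250·2 + 450·7 + 100·13 + 200·17 = 10550.
Σwᵢyᵢ = 200·13 + 80·20 + 250·9 + 450·18 + 100·19 + 200·18 = 20050.
x* = 10550/1280 = 8.24, y* = 20050/1280 = 15.66.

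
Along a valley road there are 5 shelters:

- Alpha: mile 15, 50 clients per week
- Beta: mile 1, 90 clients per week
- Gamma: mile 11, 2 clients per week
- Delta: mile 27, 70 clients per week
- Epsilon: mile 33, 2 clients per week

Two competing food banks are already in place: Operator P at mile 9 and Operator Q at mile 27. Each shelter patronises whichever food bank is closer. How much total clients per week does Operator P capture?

142

The indifferent point is the midpoint (9+27)/2 = 18; shelters left of it (closer to Operator P at 9) go to Operator P, those right go to Operator Q.
  Beta at 1 (w=90) → Operator P
  Gamma at 11 (w=2) → Operator P
  Alpha at 15 (w=50) → Operator P
  Delta at 27 (w=70) → Operator Q
  Epsilon at 33 (w=2) → Operator Q
Operator P captures 142; Operator Q captures 72.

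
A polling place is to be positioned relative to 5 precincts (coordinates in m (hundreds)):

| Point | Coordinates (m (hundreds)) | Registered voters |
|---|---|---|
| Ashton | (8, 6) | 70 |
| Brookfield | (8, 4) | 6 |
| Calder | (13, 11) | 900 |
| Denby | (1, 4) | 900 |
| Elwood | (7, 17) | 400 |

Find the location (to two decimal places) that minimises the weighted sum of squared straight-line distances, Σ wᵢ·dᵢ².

(7.03, 9.11)

The minimiser of Σwᵢ‖p−pᵢ‖² is the weighted centroid p* = (Σwᵢpᵢ)/(Σwᵢ).
Σwᵢ = 2276.
Σwᵢxᵢ = 70·8 + 6·8 + 900·13 + 900·1 + 400·7 = 16008.
Σwᵢyᵢ = 70·6 + 6·4 + 900·11 + 900·4 + 400·17 = 20744.
x* = 16008/2276 = 7.03, y* = 20744/2276 = 9.11.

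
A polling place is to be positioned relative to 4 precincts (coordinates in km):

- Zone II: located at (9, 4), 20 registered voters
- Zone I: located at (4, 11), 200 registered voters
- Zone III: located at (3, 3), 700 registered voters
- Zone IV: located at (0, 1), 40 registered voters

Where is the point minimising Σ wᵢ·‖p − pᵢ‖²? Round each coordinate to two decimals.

(3.21, 4.60)

The minimiser of Σwᵢ‖p−pᵢ‖² is the weighted centroid p* = (Σwᵢpᵢ)/(Σwᵢ).
Σwᵢ = 960.
Σwᵢxᵢ = 20·9 + 200·4 + 700·3 + 40·0 = 3080.
Σwᵢyᵢ = 20·4 + 200·11 + 700·3 + 40·1 = 4420.
x* = 3080/960 = 3.21, y* = 4420/960 = 4.60.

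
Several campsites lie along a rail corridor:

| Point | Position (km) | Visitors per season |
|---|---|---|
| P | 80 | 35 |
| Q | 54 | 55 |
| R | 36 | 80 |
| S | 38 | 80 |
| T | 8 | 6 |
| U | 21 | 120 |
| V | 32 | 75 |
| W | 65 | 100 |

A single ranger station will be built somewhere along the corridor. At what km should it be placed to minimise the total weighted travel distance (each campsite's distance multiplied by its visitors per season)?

For a sum of weighted absolute distances on a line, the optimum is the weighted median (not the mean). Total weight W = 551; half-weight = 275.5.
Sort by position and accumulate weight:
  km 8 (T, w=6) → cum 6
  km 21 (U, w=120) → cum 126
  km 32 (V, w=75) → cum 201
  km 36 (R, w=80) → cum 281  ≥ 275.5 → median here
  km 38 (S, w=80) → cum 361
  km 54 (Q, w=55) → cum 416
  km 65 (W, w=100) → cum 516
  km 80 (P, w=35) → cum 551
Optimal location: km 36.

x = 36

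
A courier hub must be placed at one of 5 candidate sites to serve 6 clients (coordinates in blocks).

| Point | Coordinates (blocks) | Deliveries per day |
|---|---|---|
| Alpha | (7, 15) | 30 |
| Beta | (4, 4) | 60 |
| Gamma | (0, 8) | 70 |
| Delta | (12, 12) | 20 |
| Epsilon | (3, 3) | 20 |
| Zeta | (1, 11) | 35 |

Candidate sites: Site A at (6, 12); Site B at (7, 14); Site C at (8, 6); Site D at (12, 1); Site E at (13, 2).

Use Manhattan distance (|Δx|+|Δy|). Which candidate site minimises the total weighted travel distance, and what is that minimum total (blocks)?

Total weighted distance at each candidate:
  Site A (6, 12): total = 1990
  Site B (7, 14): total = 2475
  Site C (8, 6): total = 2140
  Site D (12, 1): total = 3735
  Site E (13, 2): total = 3735
Minimum is at Site A with total 1990 blocks.

Site A, total 1990 blocks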